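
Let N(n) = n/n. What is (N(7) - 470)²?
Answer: 219961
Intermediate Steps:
N(n) = 1
(N(7) - 470)² = (1 - 470)² = (-469)² = 219961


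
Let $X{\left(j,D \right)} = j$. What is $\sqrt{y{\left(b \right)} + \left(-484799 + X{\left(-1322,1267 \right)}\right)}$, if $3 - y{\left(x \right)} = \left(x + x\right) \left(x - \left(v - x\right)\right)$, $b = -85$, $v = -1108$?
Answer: $i \sqrt{326658} \approx 571.54 i$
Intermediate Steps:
$y{\left(x \right)} = 3 - 2 x \left(1108 + 2 x\right)$ ($y{\left(x \right)} = 3 - \left(x + x\right) \left(x + \left(x - -1108\right)\right) = 3 - 2 x \left(x + \left(x + 1108\right)\right) = 3 - 2 x \left(x + \left(1108 + x\right)\right) = 3 - 2 x \left(1108 + 2 x\right)$)
$\sqrt{y{\left(b \right)} + \left(-484799 + X{\left(-1322,1267 \right)}\right)} = \sqrt{\left(3 - -188360 - 4 \left(-85\right)^{2}\right) - 486121} = \sqrt{\left(3 + 188360 - 28900\right) - 486121} = \sqrt{159463 - 486121} = \sqrt{-326658} = i \sqrt{326658}$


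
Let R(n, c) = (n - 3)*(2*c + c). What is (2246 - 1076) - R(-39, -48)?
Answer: -4878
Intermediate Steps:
R(n, c) = 3*c*(-3 + n) (R(n, c) = (-3 + n)*(3*c) = 3*c*(-3 + n))
(2246 - 1076) - R(-39, -48) = (2246 - 1076) - 3*(-48)*(-3 - 39) = 1170 - 3*(-48)*(-42) = 1170 - 1*6048 = 1170 - 6048 = -4878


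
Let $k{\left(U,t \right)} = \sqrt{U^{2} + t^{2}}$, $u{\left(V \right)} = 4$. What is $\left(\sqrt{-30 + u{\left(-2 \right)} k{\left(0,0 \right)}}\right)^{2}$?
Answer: $-30$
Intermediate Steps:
$\left(\sqrt{-30 + u{\left(-2 \right)} k{\left(0,0 \right)}}\right)^{2} = \left(\sqrt{-30 + 4 \sqrt{0^{2} + 0^{2}}}\right)^{2} = \left(\sqrt{-30 + 4 \sqrt{0 + 0}}\right)^{2} = \left(\sqrt{-30 + 4 \sqrt{0}}\right)^{2} = \left(\sqrt{-30 + 4 \cdot 0}\right)^{2} = \left(\sqrt{-30 + 0}\right)^{2} = \left(\sqrt{-30}\right)^{2} = \left(i \sqrt{30}\right)^{2} = -30$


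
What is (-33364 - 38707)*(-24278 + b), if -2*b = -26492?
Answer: 795087272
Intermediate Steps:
b = 13246 (b = -1/2*(-26492) = 13246)
(-33364 - 38707)*(-24278 + b) = (-33364 - 38707)*(-24278 + 13246) = -72071*(-11032) = 795087272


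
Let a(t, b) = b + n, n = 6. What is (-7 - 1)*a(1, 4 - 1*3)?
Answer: -56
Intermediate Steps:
a(t, b) = 6 + b (a(t, b) = b + 6 = 6 + b)
(-7 - 1)*a(1, 4 - 1*3) = (-7 - 1)*(6 + (4 - 1*3)) = -8*(6 + (4 - 3)) = -8*(6 + 1) = -8*7 = -56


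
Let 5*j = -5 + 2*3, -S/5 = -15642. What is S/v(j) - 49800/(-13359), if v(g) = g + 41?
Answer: 872382625/458659 ≈ 1902.0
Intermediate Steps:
S = 78210 (S = -5*(-15642) = 78210)
j = 1/5 (j = (-5 + 2*3)/5 = (-5 + 6)/5 = (1/5)*1 = 1/5 ≈ 0.20000)
v(g) = 41 + g
S/v(j) - 49800/(-13359) = 78210/(41 + 1/5) - 49800/(-13359) = 78210/(206/5) - 49800*(-1/13359) = 78210*(5/206) + 16600/4453 = 195525/103 + 16600/4453 = 872382625/458659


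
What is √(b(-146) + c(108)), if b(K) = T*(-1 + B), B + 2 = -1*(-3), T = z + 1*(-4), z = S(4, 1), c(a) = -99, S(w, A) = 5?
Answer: 3*I*√11 ≈ 9.9499*I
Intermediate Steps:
z = 5
T = 1 (T = 5 + 1*(-4) = 5 - 4 = 1)
B = 1 (B = -2 - 1*(-3) = -2 + 3 = 1)
b(K) = 0 (b(K) = 1*(-1 + 1) = 1*0 = 0)
√(b(-146) + c(108)) = √(0 - 99) = √(-99) = 3*I*√11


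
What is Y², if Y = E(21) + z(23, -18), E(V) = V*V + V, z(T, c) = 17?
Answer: 229441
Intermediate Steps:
E(V) = V + V² (E(V) = V² + V = V + V²)
Y = 479 (Y = 21*(1 + 21) + 17 = 21*22 + 17 = 462 + 17 = 479)
Y² = 479² = 229441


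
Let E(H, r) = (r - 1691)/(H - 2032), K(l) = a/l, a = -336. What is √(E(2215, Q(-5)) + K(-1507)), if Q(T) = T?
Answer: 4*I*√42993982119/275781 ≈ 3.0075*I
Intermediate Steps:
K(l) = -336/l
E(H, r) = (-1691 + r)/(-2032 + H)
√(E(2215, Q(-5)) + K(-1507)) = √((-1691 - 5)/(-2032 + 2215) - 336/(-1507)) = √(-1696/183 - 336*(-1/1507)) = √((1/183)*(-1696) + 336/1507) = √(-1696/183 + 336/1507) = √(-2494384/275781) = 4*I*√42993982119/275781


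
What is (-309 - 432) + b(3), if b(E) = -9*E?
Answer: -768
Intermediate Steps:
(-309 - 432) + b(3) = (-309 - 432) - 9*3 = -741 - 27 = -768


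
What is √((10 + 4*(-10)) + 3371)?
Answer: √3341 ≈ 57.801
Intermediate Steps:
√((10 + 4*(-10)) + 3371) = √((10 - 40) + 3371) = √(-30 + 3371) = √3341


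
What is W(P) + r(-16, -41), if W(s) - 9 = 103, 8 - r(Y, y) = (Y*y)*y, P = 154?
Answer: 27016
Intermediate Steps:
r(Y, y) = 8 - Y*y**2 (r(Y, y) = 8 - Y*y*y = 8 - Y*y**2)
W(s) = 112 (W(s) = 9 + 103 = 112)
W(P) + r(-16, -41) = 112 + (8 - 1*(-16)*(-41)**2) = 112 + (8 - 1*(-16)*1681) = 112 + (8 + 26896) = 112 + 26904 = 27016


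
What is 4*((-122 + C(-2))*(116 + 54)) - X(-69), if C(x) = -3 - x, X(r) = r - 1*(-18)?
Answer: -83589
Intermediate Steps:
X(r) = 18 + r (X(r) = r + 18 = 18 + r)
4*((-122 + C(-2))*(116 + 54)) - X(-69) = 4*((-122 + (-3 - 1*(-2)))*(116 + 54)) - (18 - 69) = 4*((-122 + (-3 + 2))*170) - 1*(-51) = 4*((-122 - 1)*170) + 51 = 4*(-123*170) + 51 = 4*(-20910) + 51 = -83640 + 51 = -83589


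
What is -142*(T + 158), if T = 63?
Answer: -31382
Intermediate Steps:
-142*(T + 158) = -142*(63 + 158) = -142*221 = -31382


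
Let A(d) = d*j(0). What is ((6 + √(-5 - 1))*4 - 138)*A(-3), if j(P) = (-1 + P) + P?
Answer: -342 + 12*I*√6 ≈ -342.0 + 29.394*I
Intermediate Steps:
j(P) = -1 + 2*P
A(d) = -d (A(d) = d*(-1 + 2*0) = d*(-1 + 0) = d*(-1) = -d)
((6 + √(-5 - 1))*4 - 138)*A(-3) = ((6 + √(-5 - 1))*4 - 138)*(-1*(-3)) = ((6 + √(-6))*4 - 138)*3 = ((6 + I*√6)*4 - 138)*3 = ((24 + 4*I*√6) - 138)*3 = (-114 + 4*I*√6)*3 = -342 + 12*I*√6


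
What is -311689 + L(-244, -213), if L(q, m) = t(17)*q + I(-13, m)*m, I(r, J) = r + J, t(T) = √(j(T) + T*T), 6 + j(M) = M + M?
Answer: -263551 - 244*√317 ≈ -2.6790e+5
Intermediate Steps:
j(M) = -6 + 2*M (j(M) = -6 + (M + M) = -6 + 2*M)
t(T) = √(-6 + T² + 2*T) (t(T) = √((-6 + 2*T) + T*T) = √((-6 + 2*T) + T²) = √(-6 + T² + 2*T))
I(r, J) = J + r
L(q, m) = m*(-13 + m) + q*√317 (L(q, m) = √(-6 + 17² + 2*17)*q + (m - 13)*m = √(-6 + 289 + 34)*q + (-13 + m)*m = √317*q + m*(-13 + m) = q*√317 + m*(-13 + m) = m*(-13 + m) + q*√317)
-311689 + L(-244, -213) = -311689 + (-213*(-13 - 213) - 244*√317) = -311689 + (-213*(-226) - 244*√317) = -311689 + (48138 - 244*√317) = -263551 - 244*√317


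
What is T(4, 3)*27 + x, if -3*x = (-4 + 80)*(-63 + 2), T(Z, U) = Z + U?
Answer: 5203/3 ≈ 1734.3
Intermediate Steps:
T(Z, U) = U + Z
x = 4636/3 (x = -(-4 + 80)*(-63 + 2)/3 = -76*(-61)/3 = -⅓*(-4636) = 4636/3 ≈ 1545.3)
T(4, 3)*27 + x = (3 + 4)*27 + 4636/3 = 7*27 + 4636/3 = 189 + 4636/3 = 5203/3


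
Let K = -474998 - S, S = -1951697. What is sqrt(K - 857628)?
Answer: sqrt(619071) ≈ 786.81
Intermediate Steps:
K = 1476699 (K = -474998 - 1*(-1951697) = -474998 + 1951697 = 1476699)
sqrt(K - 857628) = sqrt(1476699 - 857628) = sqrt(619071)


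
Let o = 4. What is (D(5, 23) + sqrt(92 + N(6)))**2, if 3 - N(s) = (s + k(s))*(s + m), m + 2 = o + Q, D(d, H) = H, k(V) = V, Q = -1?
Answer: (23 + sqrt(11))**2 ≈ 692.56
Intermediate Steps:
m = 1 (m = -2 + (4 - 1) = -2 + 3 = 1)
N(s) = 3 - 2*s*(1 + s) (N(s) = 3 - (s + s)*(s + 1) = 3 - 2*s*(1 + s))
(D(5, 23) + sqrt(92 + N(6)))**2 = (23 + sqrt(92 + (3 - 2*6 - 2*6**2)))**2 = (23 + sqrt(92 + (3 - 12 - 2*36)))**2 = (23 + sqrt(92 + (3 - 12 - 72)))**2 = (23 + sqrt(92 - 81))**2 = (23 + sqrt(11))**2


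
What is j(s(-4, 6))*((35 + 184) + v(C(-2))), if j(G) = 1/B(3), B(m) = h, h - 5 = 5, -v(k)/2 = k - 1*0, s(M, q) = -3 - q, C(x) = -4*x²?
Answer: 251/10 ≈ 25.100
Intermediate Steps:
v(k) = -2*k (v(k) = -2*(k - 1*0) = -2*(k + 0) = -2*k)
h = 10 (h = 5 + 5 = 10)
B(m) = 10
j(G) = ⅒ (j(G) = 1/10 = ⅒)
j(s(-4, 6))*((35 + 184) + v(C(-2))) = ((35 + 184) - (-8)*(-2)²)/10 = (219 - (-8)*4)/10 = (219 - 2*(-16))/10 = (219 + 32)/10 = (⅒)*251 = 251/10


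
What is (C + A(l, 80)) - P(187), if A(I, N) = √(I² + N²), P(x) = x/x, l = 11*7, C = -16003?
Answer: -16004 + √12329 ≈ -15893.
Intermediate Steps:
l = 77
P(x) = 1
(C + A(l, 80)) - P(187) = (-16003 + √(77² + 80²)) - 1*1 = (-16003 + √(5929 + 6400)) - 1 = (-16003 + √12329) - 1 = -16004 + √12329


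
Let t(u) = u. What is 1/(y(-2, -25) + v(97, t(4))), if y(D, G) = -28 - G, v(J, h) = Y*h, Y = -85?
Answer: -1/343 ≈ -0.0029155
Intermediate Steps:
v(J, h) = -85*h
1/(y(-2, -25) + v(97, t(4))) = 1/((-28 - 1*(-25)) - 85*4) = 1/((-28 + 25) - 340) = 1/(-3 - 340) = 1/(-343) = -1/343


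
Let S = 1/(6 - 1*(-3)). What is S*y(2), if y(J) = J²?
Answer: 4/9 ≈ 0.44444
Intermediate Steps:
S = ⅑ (S = 1/(6 + 3) = 1/9 = ⅑ ≈ 0.11111)
S*y(2) = (⅑)*2² = (⅑)*4 = 4/9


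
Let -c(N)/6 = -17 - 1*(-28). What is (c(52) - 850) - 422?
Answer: -1338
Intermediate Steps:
c(N) = -66 (c(N) = -6*(-17 - 1*(-28)) = -6*(-17 + 28) = -6*11 = -66)
(c(52) - 850) - 422 = (-66 - 850) - 422 = -916 - 422 = -1338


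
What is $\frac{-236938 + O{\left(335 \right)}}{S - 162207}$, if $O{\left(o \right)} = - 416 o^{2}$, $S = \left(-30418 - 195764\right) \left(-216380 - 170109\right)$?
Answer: $- \frac{15640846}{29138897597} \approx -0.00053677$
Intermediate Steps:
$S = 87416854998$ ($S = \left(-226182\right) \left(-386489\right) = 87416854998$)
$\frac{-236938 + O{\left(335 \right)}}{S - 162207} = \frac{-236938 - 416 \cdot 335^{2}}{87416854998 - 162207} = \frac{-236938 - 46685600}{87416692791} = \left(-236938 - 46685600\right) \frac{1}{87416692791} = \left(-46922538\right) \frac{1}{87416692791} = - \frac{15640846}{29138897597}$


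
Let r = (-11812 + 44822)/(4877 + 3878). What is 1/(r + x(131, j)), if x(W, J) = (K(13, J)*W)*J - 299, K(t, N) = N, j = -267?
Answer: 1751/16351825162 ≈ 1.0708e-7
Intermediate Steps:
r = 6602/1751 (r = 33010/8755 = 33010*(1/8755) = 6602/1751 ≈ 3.7704)
x(W, J) = -299 + W*J² (x(W, J) = (J*W)*J - 299 = W*J² - 299 = -299 + W*J²)
1/(r + x(131, j)) = 1/(6602/1751 + (-299 + 131*(-267)²)) = 1/(6602/1751 + (-299 + 131*71289)) = 1/(6602/1751 + (-299 + 9338859)) = 1/(6602/1751 + 9338560) = 1/(16351825162/1751) = 1751/16351825162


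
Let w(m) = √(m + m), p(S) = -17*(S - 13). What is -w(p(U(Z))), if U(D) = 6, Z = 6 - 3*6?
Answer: -√238 ≈ -15.427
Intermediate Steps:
Z = -12 (Z = 6 - 18 = -12)
p(S) = 221 - 17*S (p(S) = -17*(-13 + S) = 221 - 17*S)
w(m) = √2*√m (w(m) = √(2*m) = √2*√m)
-w(p(U(Z))) = -√2*√(221 - 17*6) = -√2*√(221 - 102) = -√2*√119 = -√238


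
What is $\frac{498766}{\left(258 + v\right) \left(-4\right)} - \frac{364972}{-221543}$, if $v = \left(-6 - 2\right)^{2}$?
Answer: $- \frac{7859145143}{20381956} \approx -385.59$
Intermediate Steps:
$v = 64$ ($v = \left(-8\right)^{2} = 64$)
$\frac{498766}{\left(258 + v\right) \left(-4\right)} - \frac{364972}{-221543} = \frac{498766}{\left(258 + 64\right) \left(-4\right)} - \frac{364972}{-221543} = \frac{498766}{322 \left(-4\right)} - - \frac{364972}{221543} = \frac{498766}{-1288} + \frac{364972}{221543} = 498766 \left(- \frac{1}{1288}\right) + \frac{364972}{221543} = - \frac{249383}{644} + \frac{364972}{221543} = - \frac{7859145143}{20381956}$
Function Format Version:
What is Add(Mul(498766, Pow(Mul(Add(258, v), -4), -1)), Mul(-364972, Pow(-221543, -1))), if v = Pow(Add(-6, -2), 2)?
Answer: Rational(-7859145143, 20381956) ≈ -385.59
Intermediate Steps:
v = 64 (v = Pow(-8, 2) = 64)
Add(Mul(498766, Pow(Mul(Add(258, v), -4), -1)), Mul(-364972, Pow(-221543, -1))) = Add(Mul(498766, Pow(Mul(Add(258, 64), -4), -1)), Mul(-364972, Pow(-221543, -1))) = Add(Mul(498766, Pow(Mul(322, -4), -1)), Mul(-364972, Rational(-1, 221543))) = Add(Mul(498766, Pow(-1288, -1)), Rational(364972, 221543)) = Add(Mul(498766, Rational(-1, 1288)), Rational(364972, 221543)) = Add(Rational(-249383, 644), Rational(364972, 221543)) = Rational(-7859145143, 20381956)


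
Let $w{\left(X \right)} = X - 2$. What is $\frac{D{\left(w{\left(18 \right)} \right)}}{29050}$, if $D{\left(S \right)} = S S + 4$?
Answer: $\frac{26}{2905} \approx 0.0089501$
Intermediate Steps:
$w{\left(X \right)} = -2 + X$
$D{\left(S \right)} = 4 + S^{2}$ ($D{\left(S \right)} = S^{2} + 4 = 4 + S^{2}$)
$\frac{D{\left(w{\left(18 \right)} \right)}}{29050} = \frac{4 + \left(-2 + 18\right)^{2}}{29050} = \left(4 + 16^{2}\right) \frac{1}{29050} = \left(4 + 256\right) \frac{1}{29050} = 260 \cdot \frac{1}{29050} = \frac{26}{2905}$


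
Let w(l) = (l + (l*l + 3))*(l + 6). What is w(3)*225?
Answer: 30375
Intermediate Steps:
w(l) = (6 + l)*(3 + l + l**2) (w(l) = (l + (l**2 + 3))*(6 + l) = (l + (3 + l**2))*(6 + l) = (3 + l + l**2)*(6 + l) = (6 + l)*(3 + l + l**2))
w(3)*225 = (18 + 3**3 + 7*3**2 + 9*3)*225 = (18 + 27 + 7*9 + 27)*225 = (18 + 27 + 63 + 27)*225 = 135*225 = 30375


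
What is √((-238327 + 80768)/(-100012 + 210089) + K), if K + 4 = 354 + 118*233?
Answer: √337366898825033/110077 ≈ 166.86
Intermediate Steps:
K = 27844 (K = -4 + (354 + 118*233) = -4 + (354 + 27494) = -4 + 27848 = 27844)
√((-238327 + 80768)/(-100012 + 210089) + K) = √((-238327 + 80768)/(-100012 + 210089) + 27844) = √(-157559/110077 + 27844) = √(3064826429/110077) = √337366898825033/110077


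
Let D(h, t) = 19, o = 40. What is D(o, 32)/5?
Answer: 19/5 ≈ 3.8000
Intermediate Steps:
D(o, 32)/5 = 19/5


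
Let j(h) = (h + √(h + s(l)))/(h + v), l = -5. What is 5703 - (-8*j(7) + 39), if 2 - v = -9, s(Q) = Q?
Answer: 51004/9 + 4*√2/9 ≈ 5667.7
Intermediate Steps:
v = 11 (v = 2 - 1*(-9) = 2 + 9 = 11)
j(h) = (h + √(-5 + h))/(11 + h) (j(h) = (h + √(h - 5))/(h + 11) = (h + √(-5 + h))/(11 + h))
5703 - (-8*j(7) + 39) = 5703 - (-8*(7 + √(-5 + 7))/(11 + 7) + 39) = 5703 - (-8*(7 + √2)/18 + 39) = 5703 - (-4*(7 + √2)/9 + 39) = 5703 - (-8*(7/18 + √2/18) + 39) = 5703 - ((-28/9 - 4*√2/9) + 39) = 5703 - (323/9 - 4*√2/9) = 5703 + (-323/9 + 4*√2/9) = 51004/9 + 4*√2/9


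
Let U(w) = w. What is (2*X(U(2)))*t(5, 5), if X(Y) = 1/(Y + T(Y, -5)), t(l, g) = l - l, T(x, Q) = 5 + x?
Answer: 0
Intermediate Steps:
t(l, g) = 0
X(Y) = 1/(5 + 2*Y) (X(Y) = 1/(Y + (5 + Y)) = 1/(5 + 2*Y))
(2*X(U(2)))*t(5, 5) = (2/(5 + 2*2))*0 = (2/(5 + 4))*0 = (2/9)*0 = 0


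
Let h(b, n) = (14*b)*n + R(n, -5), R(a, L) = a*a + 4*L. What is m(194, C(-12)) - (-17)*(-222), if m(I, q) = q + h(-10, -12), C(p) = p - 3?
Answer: -1985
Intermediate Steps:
C(p) = -3 + p
R(a, L) = a**2 + 4*L
h(b, n) = -20 + n**2 + 14*b*n (h(b, n) = (14*b)*n + (n**2 + 4*(-5)) = 14*b*n + (n**2 - 20) = 14*b*n + (-20 + n**2) = -20 + n**2 + 14*b*n)
m(I, q) = 1804 + q (m(I, q) = q + (-20 + (-12)**2 + 14*(-10)*(-12)) = q + (-20 + 144 + 1680) = q + 1804 = 1804 + q)
m(194, C(-12)) - (-17)*(-222) = (1804 + (-3 - 12)) - (-17)*(-222) = (1804 - 15) - 1*3774 = 1789 - 3774 = -1985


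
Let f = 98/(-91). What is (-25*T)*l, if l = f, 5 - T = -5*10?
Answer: 19250/13 ≈ 1480.8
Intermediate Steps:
T = 55 (T = 5 - (-5)*10 = 5 - 1*(-50) = 5 + 50 = 55)
f = -14/13 (f = 98*(-1/91) = -14/13 ≈ -1.0769)
l = -14/13 ≈ -1.0769
(-25*T)*l = -25*55*(-14/13) = -1375*(-14/13) = 19250/13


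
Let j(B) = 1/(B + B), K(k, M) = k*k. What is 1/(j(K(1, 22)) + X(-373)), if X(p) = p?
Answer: -2/745 ≈ -0.0026846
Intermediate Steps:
K(k, M) = k**2
j(B) = 1/(2*B)
1/(j(K(1, 22)) + X(-373)) = 1/(1/(2*(1**2)) - 373) = 1/((1/2)/1 - 373) = 1/((1/2)*1 - 373) = 1/(1/2 - 373) = 1/(-745/2) = -2/745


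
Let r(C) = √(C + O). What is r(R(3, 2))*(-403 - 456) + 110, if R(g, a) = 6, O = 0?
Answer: 110 - 859*√6 ≈ -1994.1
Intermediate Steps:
r(C) = √C (r(C) = √(C + 0) = √C)
r(R(3, 2))*(-403 - 456) + 110 = √6*(-403 - 456) + 110 = √6*(-859) + 110 = -859*√6 + 110 = 110 - 859*√6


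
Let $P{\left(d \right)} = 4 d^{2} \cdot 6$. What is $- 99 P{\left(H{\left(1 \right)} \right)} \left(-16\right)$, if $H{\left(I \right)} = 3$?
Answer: $342144$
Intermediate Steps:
$P{\left(d \right)} = 24 d^{2}$
$- 99 P{\left(H{\left(1 \right)} \right)} \left(-16\right) = - 99 \cdot 24 \cdot 3^{2} \left(-16\right) = - 99 \cdot 24 \cdot 9 \left(-16\right) = \left(-99\right) 216 \left(-16\right) = \left(-21384\right) \left(-16\right) = 342144$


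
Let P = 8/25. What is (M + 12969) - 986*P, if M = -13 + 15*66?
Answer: 340762/25 ≈ 13630.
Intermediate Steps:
M = 977 (M = -13 + 990 = 977)
P = 8/25 (P = 8*(1/25) = 8/25 ≈ 0.32000)
(M + 12969) - 986*P = (977 + 12969) - 986*8/25 = 13946 - 7888/25 = 340762/25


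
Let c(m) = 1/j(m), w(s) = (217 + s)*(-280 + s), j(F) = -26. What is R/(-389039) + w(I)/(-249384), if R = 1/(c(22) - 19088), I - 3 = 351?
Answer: -4079111922035425/24075004694783532 ≈ -0.16943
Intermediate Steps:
I = 354 (I = 3 + 351 = 354)
w(s) = (-280 + s)*(217 + s)
c(m) = -1/26 (c(m) = 1/(-26) = -1/26)
R = -26/496289 (R = 1/(-1/26 - 19088) = 1/(-496289/26) = -26/496289 ≈ -5.2389e-5)
R/(-389039) + w(I)/(-249384) = -26/496289/(-389039) + (-60760 + 354² - 63*354)/(-249384) = -26/496289*(-1/389039) + (-60760 + 125316 - 22302)*(-1/249384) = 26/193075776271 + 42254*(-1/249384) = 26/193075776271 - 21127/124692 = -4079111922035425/24075004694783532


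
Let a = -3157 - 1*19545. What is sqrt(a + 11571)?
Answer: I*sqrt(11131) ≈ 105.5*I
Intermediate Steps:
a = -22702 (a = -3157 - 19545 = -22702)
sqrt(a + 11571) = sqrt(-22702 + 11571) = sqrt(-11131) = I*sqrt(11131)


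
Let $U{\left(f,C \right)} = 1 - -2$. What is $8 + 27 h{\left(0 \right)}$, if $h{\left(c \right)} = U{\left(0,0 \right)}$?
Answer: $89$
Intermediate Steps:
$U{\left(f,C \right)} = 3$ ($U{\left(f,C \right)} = 1 + 2 = 3$)
$h{\left(c \right)} = 3$
$8 + 27 h{\left(0 \right)} = 8 + 27 \cdot 3 = 8 + 81 = 89$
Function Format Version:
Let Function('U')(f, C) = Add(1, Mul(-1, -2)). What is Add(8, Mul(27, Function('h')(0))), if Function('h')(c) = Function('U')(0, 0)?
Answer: 89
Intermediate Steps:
Function('U')(f, C) = 3 (Function('U')(f, C) = Add(1, 2) = 3)
Function('h')(c) = 3
Add(8, Mul(27, Function('h')(0))) = Add(8, Mul(27, 3)) = Add(8, 81) = 89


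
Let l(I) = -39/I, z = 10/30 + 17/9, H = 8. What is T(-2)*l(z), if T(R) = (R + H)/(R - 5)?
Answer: 1053/70 ≈ 15.043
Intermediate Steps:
T(R) = (8 + R)/(-5 + R) (T(R) = (R + 8)/(R - 5) = (8 + R)/(-5 + R))
z = 20/9 (z = 10*(1/30) + 17*(1/9) = 1/3 + 17/9 = 20/9 ≈ 2.2222)
T(-2)*l(z) = ((8 - 2)/(-5 - 2))*(-39/20/9) = (6/(-7))*(-39*9/20) = -1/7*6*(-351/20) = -6/7*(-351/20) = 1053/70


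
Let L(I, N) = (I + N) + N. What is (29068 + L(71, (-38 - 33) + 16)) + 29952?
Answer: 58981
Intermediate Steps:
L(I, N) = I + 2*N
(29068 + L(71, (-38 - 33) + 16)) + 29952 = (29068 + (71 + 2*((-38 - 33) + 16))) + 29952 = (29068 + (71 + 2*(-71 + 16))) + 29952 = (29068 + (71 + 2*(-55))) + 29952 = (29068 + (71 - 110)) + 29952 = (29068 - 39) + 29952 = 29029 + 29952 = 58981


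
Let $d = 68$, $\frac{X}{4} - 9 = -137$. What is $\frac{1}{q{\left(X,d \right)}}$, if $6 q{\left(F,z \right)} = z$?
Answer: $\frac{3}{34} \approx 0.088235$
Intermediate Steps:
$X = -512$ ($X = 36 + 4 \left(-137\right) = 36 - 548 = -512$)
$q{\left(F,z \right)} = \frac{z}{6}$
$\frac{1}{q{\left(X,d \right)}} = \frac{1}{\frac{1}{6} \cdot 68} = \frac{1}{\frac{34}{3}} = \frac{3}{34}$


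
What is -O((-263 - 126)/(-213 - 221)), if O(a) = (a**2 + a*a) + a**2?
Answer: -453963/188356 ≈ -2.4101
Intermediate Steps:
O(a) = 3*a**2 (O(a) = (a**2 + a**2) + a**2 = 2*a**2 + a**2 = 3*a**2)
-O((-263 - 126)/(-213 - 221)) = -3*((-263 - 126)/(-213 - 221))**2 = -3*(-389/(-434))**2 = -3*(-389*(-1/434))**2 = -3*(389/434)**2 = -3*151321/188356 = -1*453963/188356 = -453963/188356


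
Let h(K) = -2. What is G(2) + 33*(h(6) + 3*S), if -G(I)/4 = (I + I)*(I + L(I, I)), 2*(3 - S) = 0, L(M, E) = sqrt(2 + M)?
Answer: 167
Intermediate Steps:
S = 3 (S = 3 - 1/2*0 = 3 + 0 = 3)
G(I) = -8*I*(I + sqrt(2 + I)) (G(I) = -4*(I + I)*(I + sqrt(2 + I)) = -4*2*I*(I + sqrt(2 + I)) = -8*I*(I + sqrt(2 + I)))
G(2) + 33*(h(6) + 3*S) = -8*2*(2 + sqrt(2 + 2)) + 33*(-2 + 3*3) = -8*2*(2 + sqrt(4)) + 33*(-2 + 9) = -8*2*(2 + 2) + 33*7 = -8*2*4 + 231 = -64 + 231 = 167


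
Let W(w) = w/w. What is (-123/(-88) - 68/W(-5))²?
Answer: 34351321/7744 ≈ 4435.9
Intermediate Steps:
W(w) = 1
(-123/(-88) - 68/W(-5))² = (-123/(-88) - 68/1)² = (-123*(-1/88) - 68*1)² = (123/88 - 68)² = (-5861/88)² = 34351321/7744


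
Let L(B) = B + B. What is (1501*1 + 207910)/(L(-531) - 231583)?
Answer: -209411/232645 ≈ -0.90013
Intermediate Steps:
L(B) = 2*B
(1501*1 + 207910)/(L(-531) - 231583) = (1501*1 + 207910)/(2*(-531) - 231583) = (1501 + 207910)/(-1062 - 231583) = 209411/(-232645) = 209411*(-1/232645) = -209411/232645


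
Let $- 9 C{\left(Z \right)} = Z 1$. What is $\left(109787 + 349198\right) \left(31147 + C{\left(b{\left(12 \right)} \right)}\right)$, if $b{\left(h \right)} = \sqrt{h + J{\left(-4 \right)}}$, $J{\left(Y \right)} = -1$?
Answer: $14296005795 - \frac{152995 \sqrt{11}}{3} \approx 1.4296 \cdot 10^{10}$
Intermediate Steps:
$b{\left(h \right)} = \sqrt{-1 + h}$ ($b{\left(h \right)} = \sqrt{h - 1} = \sqrt{-1 + h}$)
$C{\left(Z \right)} = - \frac{Z}{9}$ ($C{\left(Z \right)} = - \frac{Z 1}{9} = - \frac{Z}{9}$)
$\left(109787 + 349198\right) \left(31147 + C{\left(b{\left(12 \right)} \right)}\right) = \left(109787 + 349198\right) \left(31147 - \frac{\sqrt{-1 + 12}}{9}\right) = 458985 \left(31147 - \frac{\sqrt{11}}{9}\right) = 14296005795 - \frac{152995 \sqrt{11}}{3}$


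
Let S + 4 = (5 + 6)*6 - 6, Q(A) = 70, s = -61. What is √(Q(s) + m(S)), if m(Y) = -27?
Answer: √43 ≈ 6.5574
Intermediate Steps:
S = 56 (S = -4 + ((5 + 6)*6 - 6) = -4 + (11*6 - 6) = -4 + (66 - 6) = -4 + 60 = 56)
√(Q(s) + m(S)) = √(70 - 27) = √43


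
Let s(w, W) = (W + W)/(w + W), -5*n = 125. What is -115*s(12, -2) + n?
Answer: 21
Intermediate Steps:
n = -25 (n = -⅕*125 = -25)
s(w, W) = 2*W/(W + w) (s(w, W) = (2*W)/(W + w) = 2*W/(W + w))
-115*s(12, -2) + n = -230*(-2)/(-2 + 12) - 25 = -230*(-2)/10 - 25 = -115*(-⅖) - 25 = 46 - 25 = 21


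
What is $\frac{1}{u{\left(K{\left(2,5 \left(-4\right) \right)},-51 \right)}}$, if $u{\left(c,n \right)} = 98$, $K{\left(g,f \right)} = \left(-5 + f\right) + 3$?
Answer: $\frac{1}{98} \approx 0.010204$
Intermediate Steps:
$K{\left(g,f \right)} = -2 + f$
$\frac{1}{u{\left(K{\left(2,5 \left(-4\right) \right)},-51 \right)}} = \frac{1}{98}$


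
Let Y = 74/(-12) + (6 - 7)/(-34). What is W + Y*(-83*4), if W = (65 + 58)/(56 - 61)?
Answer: 513307/255 ≈ 2013.0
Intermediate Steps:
Y = -313/51 (Y = 74*(-1/12) - 1*(-1/34) = -37/6 + 1/34 = -313/51 ≈ -6.1373)
W = -123/5 (W = 123/(-5) = 123*(-1/5) = -123/5 ≈ -24.600)
W + Y*(-83*4) = -123/5 - (-25979)*4/51 = -123/5 - 313/51*(-332) = -123/5 + 103916/51 = 513307/255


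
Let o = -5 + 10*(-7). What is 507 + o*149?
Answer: -10668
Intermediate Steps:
o = -75 (o = -5 - 70 = -75)
507 + o*149 = 507 - 75*149 = 507 - 11175 = -10668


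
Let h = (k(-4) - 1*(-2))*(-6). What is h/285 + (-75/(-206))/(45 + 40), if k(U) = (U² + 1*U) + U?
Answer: -13723/66538 ≈ -0.20624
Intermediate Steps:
k(U) = U² + 2*U (k(U) = (U² + U) + U = (U + U²) + U = U² + 2*U)
h = -60 (h = (-4*(2 - 4) - 1*(-2))*(-6) = (-4*(-2) + 2)*(-6) = (8 + 2)*(-6) = 10*(-6) = -60)
h/285 + (-75/(-206))/(45 + 40) = -60/285 + (-75/(-206))/(45 + 40) = -60*1/285 - 75*(-1/206)/85 = -4/19 + (75/206)*(1/85) = -4/19 + 15/3502 = -13723/66538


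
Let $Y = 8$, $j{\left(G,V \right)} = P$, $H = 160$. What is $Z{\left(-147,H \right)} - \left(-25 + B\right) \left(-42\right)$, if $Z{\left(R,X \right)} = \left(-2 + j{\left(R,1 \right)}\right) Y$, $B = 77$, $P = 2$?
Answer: $2184$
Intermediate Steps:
$j{\left(G,V \right)} = 2$
$Z{\left(R,X \right)} = 0$ ($Z{\left(R,X \right)} = \left(-2 + 2\right) 8 = 0 \cdot 8 = 0$)
$Z{\left(-147,H \right)} - \left(-25 + B\right) \left(-42\right) = 0 - \left(-25 + 77\right) \left(-42\right) = 0 - 52 \left(-42\right) = 0 - -2184 = 0 + 2184 = 2184$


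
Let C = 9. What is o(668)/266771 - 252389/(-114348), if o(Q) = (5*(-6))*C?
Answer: 67299191959/30504730308 ≈ 2.2062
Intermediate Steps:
o(Q) = -270 (o(Q) = (5*(-6))*9 = -30*9 = -270)
o(668)/266771 - 252389/(-114348) = -270/266771 - 252389/(-114348) = -270*1/266771 - 252389*(-1/114348) = -270/266771 + 252389/114348 = 67299191959/30504730308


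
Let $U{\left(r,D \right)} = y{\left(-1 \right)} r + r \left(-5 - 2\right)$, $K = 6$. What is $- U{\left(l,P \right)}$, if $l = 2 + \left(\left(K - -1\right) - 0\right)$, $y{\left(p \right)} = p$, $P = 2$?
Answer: $72$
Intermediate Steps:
$l = 9$ ($l = 2 + \left(\left(6 - -1\right) - 0\right) = 2 + \left(\left(6 + 1\right) + 0\right) = 2 + \left(7 + 0\right) = 2 + 7 = 9$)
$U{\left(r,D \right)} = - 8 r$ ($U{\left(r,D \right)} = - r + r \left(-5 - 2\right) = - r + r \left(-7\right) = - r - 7 r = - 8 r$)
$- U{\left(l,P \right)} = - \left(-8\right) 9 = \left(-1\right) \left(-72\right) = 72$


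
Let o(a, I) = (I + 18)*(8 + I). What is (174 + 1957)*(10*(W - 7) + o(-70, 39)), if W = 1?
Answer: 5581089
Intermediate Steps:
o(a, I) = (8 + I)*(18 + I) (o(a, I) = (18 + I)*(8 + I) = (8 + I)*(18 + I))
(174 + 1957)*(10*(W - 7) + o(-70, 39)) = (174 + 1957)*(10*(1 - 7) + (144 + 39² + 26*39)) = 2131*(10*(-6) + (144 + 1521 + 1014)) = 2131*(-60 + 2679) = 2131*2619 = 5581089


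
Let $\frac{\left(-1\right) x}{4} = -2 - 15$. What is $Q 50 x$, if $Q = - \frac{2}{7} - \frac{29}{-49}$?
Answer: $\frac{51000}{49} \approx 1040.8$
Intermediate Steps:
$Q = \frac{15}{49}$ ($Q = \left(-2\right) \frac{1}{7} - - \frac{29}{49} = - \frac{2}{7} + \frac{29}{49} = \frac{15}{49} \approx 0.30612$)
$x = 68$ ($x = - 4 \left(-2 - 15\right) = \left(-4\right) \left(-17\right) = 68$)
$Q 50 x = \frac{15}{49} \cdot 50 \cdot 68 = \frac{750}{49} \cdot 68 = \frac{51000}{49}$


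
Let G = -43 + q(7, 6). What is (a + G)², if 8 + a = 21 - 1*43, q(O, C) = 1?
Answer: 5184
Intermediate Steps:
G = -42 (G = -43 + 1 = -42)
a = -30 (a = -8 + (21 - 1*43) = -8 + (21 - 43) = -8 - 22 = -30)
(a + G)² = (-30 - 42)² = (-72)² = 5184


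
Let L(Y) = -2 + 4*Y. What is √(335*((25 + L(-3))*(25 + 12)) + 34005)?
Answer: 5*√6814 ≈ 412.73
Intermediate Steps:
√(335*((25 + L(-3))*(25 + 12)) + 34005) = √(335*((25 + (-2 + 4*(-3)))*(25 + 12)) + 34005) = √(335*((25 + (-2 - 12))*37) + 34005) = √(335*((25 - 14)*37) + 34005) = √(335*(11*37) + 34005) = √(335*407 + 34005) = √(136345 + 34005) = √170350 = 5*√6814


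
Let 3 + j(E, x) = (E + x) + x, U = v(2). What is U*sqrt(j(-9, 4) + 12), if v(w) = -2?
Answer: -4*sqrt(2) ≈ -5.6569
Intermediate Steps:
U = -2
j(E, x) = -3 + E + 2*x (j(E, x) = -3 + ((E + x) + x) = -3 + (E + 2*x) = -3 + E + 2*x)
U*sqrt(j(-9, 4) + 12) = -2*sqrt((-3 - 9 + 2*4) + 12) = -2*sqrt((-3 - 9 + 8) + 12) = -2*sqrt(-4 + 12) = -4*sqrt(2)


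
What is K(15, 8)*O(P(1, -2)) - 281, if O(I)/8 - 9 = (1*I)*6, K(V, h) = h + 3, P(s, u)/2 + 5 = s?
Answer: -3713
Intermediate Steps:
P(s, u) = -10 + 2*s
K(V, h) = 3 + h
O(I) = 72 + 48*I (O(I) = 72 + 8*((1*I)*6) = 72 + 8*(I*6) = 72 + 8*(6*I) = 72 + 48*I)
K(15, 8)*O(P(1, -2)) - 281 = (3 + 8)*(72 + 48*(-10 + 2*1)) - 281 = 11*(72 + 48*(-10 + 2)) - 281 = 11*(72 + 48*(-8)) - 281 = 11*(72 - 384) - 281 = 11*(-312) - 281 = -3432 - 281 = -3713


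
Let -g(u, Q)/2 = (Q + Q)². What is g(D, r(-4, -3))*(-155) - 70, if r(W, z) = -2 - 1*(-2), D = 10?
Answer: -70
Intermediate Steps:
r(W, z) = 0 (r(W, z) = -2 + 2 = 0)
g(u, Q) = -8*Q² (g(u, Q) = -2*(Q + Q)² = -2*4*Q² = -8*Q²)
g(D, r(-4, -3))*(-155) - 70 = -8*0²*(-155) - 70 = -8*0*(-155) - 70 = 0*(-155) - 70 = 0 - 70 = -70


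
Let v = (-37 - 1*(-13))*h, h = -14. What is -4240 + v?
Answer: -3904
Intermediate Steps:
v = 336 (v = (-37 - 1*(-13))*(-14) = (-37 + 13)*(-14) = -24*(-14) = 336)
-4240 + v = -4240 + 336 = -3904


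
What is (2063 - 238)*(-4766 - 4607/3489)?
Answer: -30355555325/3489 ≈ -8.7004e+6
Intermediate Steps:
(2063 - 238)*(-4766 - 4607/3489) = 1825*(-4766 - 4607*1/3489) = 1825*(-4766 - 4607/3489) = 1825*(-16633181/3489) = -30355555325/3489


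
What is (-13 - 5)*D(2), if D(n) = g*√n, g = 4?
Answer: -72*√2 ≈ -101.82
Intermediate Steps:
D(n) = 4*√n
(-13 - 5)*D(2) = (-13 - 5)*(4*√2) = -72*√2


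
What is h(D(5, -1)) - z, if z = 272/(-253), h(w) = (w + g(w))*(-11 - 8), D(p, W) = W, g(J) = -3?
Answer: 19500/253 ≈ 77.075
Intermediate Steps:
h(w) = 57 - 19*w (h(w) = (w - 3)*(-11 - 8) = (-3 + w)*(-19) = 57 - 19*w)
z = -272/253 (z = 272*(-1/253) = -272/253 ≈ -1.0751)
h(D(5, -1)) - z = (57 - 19*(-1)) - 1*(-272/253) = (57 + 19) + 272/253 = 76 + 272/253 = 19500/253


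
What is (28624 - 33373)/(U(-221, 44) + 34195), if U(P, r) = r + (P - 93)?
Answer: -4749/33925 ≈ -0.13999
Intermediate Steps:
U(P, r) = -93 + P + r (U(P, r) = r + (-93 + P) = -93 + P + r)
(28624 - 33373)/(U(-221, 44) + 34195) = (28624 - 33373)/((-93 - 221 + 44) + 34195) = -4749/(-270 + 34195) = -4749/33925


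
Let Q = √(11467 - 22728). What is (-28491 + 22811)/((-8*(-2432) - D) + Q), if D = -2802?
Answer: -25285088/99085965 + 1136*I*√11261/99085965 ≈ -0.25518 + 0.0012166*I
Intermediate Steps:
Q = I*√11261 (Q = √(-11261) = I*√11261 ≈ 106.12*I)
(-28491 + 22811)/((-8*(-2432) - D) + Q) = (-28491 + 22811)/((-8*(-2432) - 1*(-2802)) + I*√11261) = -5680/((19456 + 2802) + I*√11261) = -5680/(22258 + I*√11261)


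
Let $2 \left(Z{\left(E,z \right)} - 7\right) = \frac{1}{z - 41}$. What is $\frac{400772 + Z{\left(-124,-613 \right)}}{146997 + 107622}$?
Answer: $\frac{524218931}{333041652} \approx 1.574$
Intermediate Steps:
$Z{\left(E,z \right)} = 7 + \frac{1}{2 \left(-41 + z\right)}$ ($Z{\left(E,z \right)} = 7 + \frac{1}{2 \left(z - 41\right)} = 7 + \frac{1}{2 \left(-41 + z\right)}$)
$\frac{400772 + Z{\left(-124,-613 \right)}}{146997 + 107622} = \frac{400772 + \frac{-573 + 14 \left(-613\right)}{2 \left(-41 - 613\right)}}{146997 + 107622} = \frac{400772 + \frac{-573 - 8582}{2 \left(-654\right)}}{254619} = \left(400772 + \frac{1}{2} \left(- \frac{1}{654}\right) \left(-9155\right)\right) \frac{1}{254619} = \left(400772 + \frac{9155}{1308}\right) \frac{1}{254619} = \frac{524218931}{1308} \cdot \frac{1}{254619} = \frac{524218931}{333041652}$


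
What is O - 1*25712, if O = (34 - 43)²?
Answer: -25631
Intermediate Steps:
O = 81 (O = (-9)² = 81)
O - 1*25712 = 81 - 1*25712 = 81 - 25712 = -25631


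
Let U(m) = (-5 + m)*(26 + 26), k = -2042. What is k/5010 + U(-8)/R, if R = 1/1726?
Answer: -2922774901/2505 ≈ -1.1668e+6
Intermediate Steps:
R = 1/1726 ≈ 0.00057937
U(m) = -260 + 52*m (U(m) = (-5 + m)*52 = -260 + 52*m)
k/5010 + U(-8)/R = -2042/5010 + (-260 + 52*(-8))/(1/1726) = -2042*1/5010 + (-260 - 416)*1726 = -1021/2505 - 676*1726 = -1021/2505 - 1166776 = -2922774901/2505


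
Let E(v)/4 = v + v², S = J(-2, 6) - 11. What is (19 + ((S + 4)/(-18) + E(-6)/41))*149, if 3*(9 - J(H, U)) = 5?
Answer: 7227245/2214 ≈ 3264.3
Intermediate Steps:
J(H, U) = 22/3 (J(H, U) = 9 - ⅓*5 = 9 - 5/3 = 22/3)
S = -11/3 (S = 22/3 - 11 = -11/3 ≈ -3.6667)
E(v) = 4*v + 4*v² (E(v) = 4*(v + v²) = 4*v + 4*v²)
(19 + ((S + 4)/(-18) + E(-6)/41))*149 = (19 + ((-11/3 + 4)/(-18) + (4*(-6)*(1 - 6))/41))*149 = (19 + ((⅓)*(-1/18) + (4*(-6)*(-5))*(1/41)))*149 = (19 + (-1/54 + 120*(1/41)))*149 = (19 + (-1/54 + 120/41))*149 = (19 + 6439/2214)*149 = (48505/2214)*149 = 7227245/2214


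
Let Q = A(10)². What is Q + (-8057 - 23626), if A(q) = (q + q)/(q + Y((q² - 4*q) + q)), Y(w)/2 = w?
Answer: -7128671/225 ≈ -31683.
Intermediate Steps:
Y(w) = 2*w
A(q) = 2*q/(-5*q + 2*q²) (A(q) = (q + q)/(q + 2*((q² - 4*q) + q)) = (2*q)/(q + 2*(q² - 3*q)) = (2*q)/(q + (-6*q + 2*q²)) = (2*q)/(-5*q + 2*q²) = 2*q/(-5*q + 2*q²))
Q = 4/225 (Q = (2/(-5 + 2*10))² = (2/(-5 + 20))² = (2/15)² = 4/225 ≈ 0.017778)
Q + (-8057 - 23626) = 4/225 + (-8057 - 23626) = 4/225 - 31683 = -7128671/225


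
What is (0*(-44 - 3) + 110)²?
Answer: 12100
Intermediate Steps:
(0*(-44 - 3) + 110)² = (0*(-47) + 110)² = (0 + 110)² = 110² = 12100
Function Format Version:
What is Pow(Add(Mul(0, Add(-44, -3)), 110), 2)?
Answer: 12100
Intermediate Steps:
Pow(Add(Mul(0, Add(-44, -3)), 110), 2) = Pow(Add(Mul(0, -47), 110), 2) = Pow(Add(0, 110), 2) = Pow(110, 2) = 12100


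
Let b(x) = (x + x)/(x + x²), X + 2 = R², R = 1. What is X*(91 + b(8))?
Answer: -821/9 ≈ -91.222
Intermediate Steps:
X = -1 (X = -2 + 1² = -2 + 1 = -1)
b(x) = 2*x/(x + x²) (b(x) = (2*x)/(x + x²) = 2*x/(x + x²))
X*(91 + b(8)) = -(91 + 2/(1 + 8)) = -(91 + 2/9) = -1*821/9 = -821/9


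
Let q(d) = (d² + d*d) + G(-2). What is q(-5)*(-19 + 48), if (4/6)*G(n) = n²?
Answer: 1624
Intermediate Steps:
G(n) = 3*n²/2
q(d) = 6 + 2*d² (q(d) = (d² + d*d) + (3/2)*(-2)² = (d² + d²) + (3/2)*4 = 2*d² + 6 = 6 + 2*d²)
q(-5)*(-19 + 48) = (6 + 2*(-5)²)*(-19 + 48) = (6 + 2*25)*29 = (6 + 50)*29 = 56*29 = 1624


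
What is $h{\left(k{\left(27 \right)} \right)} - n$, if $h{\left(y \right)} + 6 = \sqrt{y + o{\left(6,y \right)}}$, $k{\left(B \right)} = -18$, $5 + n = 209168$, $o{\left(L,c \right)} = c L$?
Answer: $-209169 + 3 i \sqrt{14} \approx -2.0917 \cdot 10^{5} + 11.225 i$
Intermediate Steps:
$o{\left(L,c \right)} = L c$
$n = 209163$ ($n = -5 + 209168 = 209163$)
$h{\left(y \right)} = -6 + \sqrt{7} \sqrt{y}$ ($h{\left(y \right)} = -6 + \sqrt{y + 6 y} = -6 + \sqrt{7 y} = -6 + \sqrt{7} \sqrt{y}$)
$h{\left(k{\left(27 \right)} \right)} - n = \left(-6 + \sqrt{7} \sqrt{-18}\right) - 209163 = \left(-6 + \sqrt{7} \cdot 3 i \sqrt{2}\right) - 209163 = \left(-6 + 3 i \sqrt{14}\right) - 209163 = -209169 + 3 i \sqrt{14}$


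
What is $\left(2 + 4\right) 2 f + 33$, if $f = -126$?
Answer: $-1479$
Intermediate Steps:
$\left(2 + 4\right) 2 f + 33 = \left(2 + 4\right) 2 \left(-126\right) + 33 = 6 \cdot 2 \left(-126\right) + 33 = 12 \left(-126\right) + 33 = -1512 + 33 = -1479$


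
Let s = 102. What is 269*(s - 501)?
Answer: -107331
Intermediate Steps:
269*(s - 501) = 269*(102 - 501) = 269*(-399) = -107331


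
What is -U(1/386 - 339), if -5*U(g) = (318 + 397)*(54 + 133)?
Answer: 26741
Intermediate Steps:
U(g) = -26741 (U(g) = -(318 + 397)*(54 + 133)/5 = -143*187 = -1/5*133705 = -26741)
-U(1/386 - 339) = -1*(-26741) = 26741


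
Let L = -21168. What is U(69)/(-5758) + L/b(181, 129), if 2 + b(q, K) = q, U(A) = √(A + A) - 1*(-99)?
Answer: -121903065/1030682 - √138/5758 ≈ -118.28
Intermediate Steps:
U(A) = 99 + √2*√A (U(A) = √(2*A) + 99 = √2*√A + 99 = 99 + √2*√A)
b(q, K) = -2 + q
U(69)/(-5758) + L/b(181, 129) = (99 + √2*√69)/(-5758) - 21168/(-2 + 181) = (99 + √138)*(-1/5758) - 21168/179 = (-99/5758 - √138/5758) - 21168*1/179 = (-99/5758 - √138/5758) - 21168/179 = -121903065/1030682 - √138/5758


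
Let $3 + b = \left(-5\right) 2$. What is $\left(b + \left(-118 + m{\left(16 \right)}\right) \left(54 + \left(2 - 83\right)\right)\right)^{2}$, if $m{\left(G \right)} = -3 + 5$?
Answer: $9728161$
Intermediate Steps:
$m{\left(G \right)} = 2$
$b = -13$ ($b = -3 - 10 = -13$)
$\left(b + \left(-118 + m{\left(16 \right)}\right) \left(54 + \left(2 - 83\right)\right)\right)^{2} = \left(-13 + \left(-118 + 2\right) \left(54 + \left(2 - 83\right)\right)\right)^{2} = \left(-13 - 116 \left(54 + \left(2 - 83\right)\right)\right)^{2} = \left(-13 - 116 \left(54 - 81\right)\right)^{2} = \left(-13 - -3132\right)^{2} = \left(-13 + 3132\right)^{2} = 3119^{2} = 9728161$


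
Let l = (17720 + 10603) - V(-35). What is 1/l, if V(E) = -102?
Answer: 1/28425 ≈ 3.5180e-5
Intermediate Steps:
l = 28425 (l = (17720 + 10603) - 1*(-102) = 28323 + 102 = 28425)
1/l = 1/28425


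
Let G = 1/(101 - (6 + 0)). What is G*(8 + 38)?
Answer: 46/95 ≈ 0.48421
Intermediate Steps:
G = 1/95 (G = 1/(101 - 1*6) = 1/(101 - 6) = 1/95 ≈ 0.010526)
G*(8 + 38) = (8 + 38)/95 = (1/95)*46 = 46/95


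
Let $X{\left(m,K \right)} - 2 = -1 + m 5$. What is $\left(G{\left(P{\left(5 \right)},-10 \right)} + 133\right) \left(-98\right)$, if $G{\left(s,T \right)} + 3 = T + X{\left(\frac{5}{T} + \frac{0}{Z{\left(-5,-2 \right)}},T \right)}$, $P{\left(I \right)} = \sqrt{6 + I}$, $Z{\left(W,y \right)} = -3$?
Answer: $-11613$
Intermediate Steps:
$X{\left(m,K \right)} = 1 + 5 m$ ($X{\left(m,K \right)} = 2 + \left(-1 + m 5\right) = 2 + \left(-1 + 5 m\right) = 1 + 5 m$)
$G{\left(s,T \right)} = -2 + T + \frac{25}{T}$ ($G{\left(s,T \right)} = -3 + \left(T + \left(1 + 5 \left(\frac{5}{T} + \frac{0}{-3}\right)\right)\right) = -3 + \left(T + \left(1 + 5 \left(\frac{5}{T} + 0 \left(- \frac{1}{3}\right)\right)\right)\right) = -3 + \left(T + \left(1 + 5 \left(\frac{5}{T} + 0\right)\right)\right) = -3 + \left(T + \left(1 + 5 \frac{5}{T}\right)\right) = -3 + \left(T + \left(1 + \frac{25}{T}\right)\right) = -3 + \left(1 + T + \frac{25}{T}\right) = -2 + T + \frac{25}{T}$)
$\left(G{\left(P{\left(5 \right)},-10 \right)} + 133\right) \left(-98\right) = \left(\left(-2 - 10 + \frac{25}{-10}\right) + 133\right) \left(-98\right) = \left(\left(-2 - 10 + 25 \left(- \frac{1}{10}\right)\right) + 133\right) \left(-98\right) = \left(\left(-2 - 10 - \frac{5}{2}\right) + 133\right) \left(-98\right) = \left(- \frac{29}{2} + 133\right) \left(-98\right) = \frac{237}{2} \left(-98\right) = -11613$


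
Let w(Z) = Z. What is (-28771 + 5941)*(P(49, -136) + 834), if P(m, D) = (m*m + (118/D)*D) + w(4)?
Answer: -76640310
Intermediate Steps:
P(m, D) = 122 + m² (P(m, D) = (m*m + (118/D)*D) + 4 = (m² + 118) + 4 = (118 + m²) + 4 = 122 + m²)
(-28771 + 5941)*(P(49, -136) + 834) = (-28771 + 5941)*((122 + 49²) + 834) = -22830*((122 + 2401) + 834) = -22830*(2523 + 834) = -22830*3357 = -76640310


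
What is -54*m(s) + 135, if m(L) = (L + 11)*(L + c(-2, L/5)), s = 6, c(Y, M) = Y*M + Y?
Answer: -6669/5 ≈ -1333.8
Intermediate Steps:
c(Y, M) = Y + M*Y (c(Y, M) = M*Y + Y = Y + M*Y)
m(L) = (-2 + 3*L/5)*(11 + L) (m(L) = (L + 11)*(L - 2*(1 + L/5)) = (11 + L)*(L - 2*(1 + L*(⅕))) = (11 + L)*(L - 2*(1 + L/5)) = (11 + L)*(L + (-2 - 2*L/5)) = (11 + L)*(-2 + 3*L/5) = (-2 + 3*L/5)*(11 + L))
-54*m(s) + 135 = -54*(-22 + (⅗)*6² + (23/5)*6) + 135 = -54*(-22 + (⅗)*36 + 138/5) + 135 = -54*(-22 + 108/5 + 138/5) + 135 = -54*136/5 + 135 = -7344/5 + 135 = -6669/5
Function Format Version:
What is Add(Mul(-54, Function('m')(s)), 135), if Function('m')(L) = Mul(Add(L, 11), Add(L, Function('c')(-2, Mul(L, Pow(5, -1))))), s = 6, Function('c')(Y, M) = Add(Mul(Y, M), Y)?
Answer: Rational(-6669, 5) ≈ -1333.8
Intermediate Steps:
Function('c')(Y, M) = Add(Y, Mul(M, Y)) (Function('c')(Y, M) = Add(Mul(M, Y), Y) = Add(Y, Mul(M, Y)))
Function('m')(L) = Mul(Add(-2, Mul(Rational(3, 5), L)), Add(11, L)) (Function('m')(L) = Mul(Add(L, 11), Add(L, Mul(-2, Add(1, Mul(L, Pow(5, -1)))))) = Mul(Add(11, L), Add(L, Mul(-2, Add(1, Mul(L, Rational(1, 5)))))) = Mul(Add(11, L), Add(L, Mul(-2, Add(1, Mul(Rational(1, 5), L))))) = Mul(Add(11, L), Add(L, Add(-2, Mul(Rational(-2, 5), L)))) = Mul(Add(11, L), Add(-2, Mul(Rational(3, 5), L))) = Mul(Add(-2, Mul(Rational(3, 5), L)), Add(11, L)))
Add(Mul(-54, Function('m')(s)), 135) = Add(Mul(-54, Add(-22, Mul(Rational(3, 5), Pow(6, 2)), Mul(Rational(23, 5), 6))), 135) = Add(Mul(-54, Add(-22, Mul(Rational(3, 5), 36), Rational(138, 5))), 135) = Add(Mul(-54, Add(-22, Rational(108, 5), Rational(138, 5))), 135) = Add(Mul(-54, Rational(136, 5)), 135) = Add(Rational(-7344, 5), 135) = Rational(-6669, 5)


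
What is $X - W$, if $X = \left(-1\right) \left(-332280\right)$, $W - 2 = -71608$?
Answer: $403886$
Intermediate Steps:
$W = -71606$ ($W = 2 - 71608 = -71606$)
$X = 332280$
$X - W = 332280 - -71606 = 332280 + 71606 = 403886$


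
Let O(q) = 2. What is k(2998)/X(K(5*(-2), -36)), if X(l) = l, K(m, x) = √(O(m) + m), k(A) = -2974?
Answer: 1487*I*√2/2 ≈ 1051.5*I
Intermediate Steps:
K(m, x) = √(2 + m)
k(2998)/X(K(5*(-2), -36)) = -2974/√(2 + 5*(-2)) = -2974/√(2 - 10) = -2974*(-I*√2/4) = -(-1487)*I*√2/2 = 1487*I*√2/2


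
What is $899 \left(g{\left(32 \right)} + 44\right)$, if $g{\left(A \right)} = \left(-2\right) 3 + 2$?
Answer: $35960$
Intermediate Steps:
$g{\left(A \right)} = -4$ ($g{\left(A \right)} = -6 + 2 = -4$)
$899 \left(g{\left(32 \right)} + 44\right) = 899 \left(-4 + 44\right) = 899 \cdot 40 = 35960$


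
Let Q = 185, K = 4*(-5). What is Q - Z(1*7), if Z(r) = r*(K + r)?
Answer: 276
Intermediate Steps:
K = -20
Z(r) = r*(-20 + r)
Q - Z(1*7) = 185 - 1*7*(-20 + 1*7) = 185 - 7*(-20 + 7) = 185 - 7*(-13) = 185 - 1*(-91) = 185 + 91 = 276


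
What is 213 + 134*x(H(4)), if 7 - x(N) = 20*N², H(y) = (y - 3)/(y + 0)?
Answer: 1967/2 ≈ 983.50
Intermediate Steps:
H(y) = (-3 + y)/y
x(N) = 7 - 20*N²
213 + 134*x(H(4)) = 213 + 134*(7 - 20*(-3 + 4)²/16) = 213 + 134*(7 - 20*((¼)*1)²) = 213 + 134*(7 - 20*(¼)²) = 213 + 134*(7 - 20*1/16) = 213 + 134*(7 - 5/4) = 213 + 134*(23/4) = 213 + 1541/2 = 1967/2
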